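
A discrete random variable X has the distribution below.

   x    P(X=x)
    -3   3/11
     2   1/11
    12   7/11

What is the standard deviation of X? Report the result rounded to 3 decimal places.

E[X] = 7, E[X²] = 1039/11
Var(X) = E[X²] − (E[X])² = 1039/11 − 49 = 500/11
SD(X) = √(500/11) ≈ 6.742

6.742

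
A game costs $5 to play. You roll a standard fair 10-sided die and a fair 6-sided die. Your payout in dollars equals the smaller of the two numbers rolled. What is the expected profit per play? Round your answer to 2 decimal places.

-$2.08

Distribution of the smaller of the two numbers rolled: 1 w.p. 1/4, 2 w.p. 13/60, 3 w.p. 11/60, 4 w.p. 3/20, 5 w.p. 7/60, 6 w.p. 1/12
E[payout] = (1/4)·1 + (13/60)·2 + (11/60)·3 + (3/20)·4 + (7/60)·5 + (1/12)·6 = 35/12
Expected profit = 35/12 − 5 = -25/12 ≈ -$2.08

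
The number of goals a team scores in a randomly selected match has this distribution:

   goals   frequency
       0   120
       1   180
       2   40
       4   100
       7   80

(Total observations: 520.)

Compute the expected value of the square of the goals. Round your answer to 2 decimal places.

11.27

Total = 520, so P(goals=0) = 120/520, etc.
E[X²] = (3/13)·0 + (9/26)·1 + (1/13)·4 + (5/26)·16 + (2/13)·49
     = 293/26 ≈ 11.27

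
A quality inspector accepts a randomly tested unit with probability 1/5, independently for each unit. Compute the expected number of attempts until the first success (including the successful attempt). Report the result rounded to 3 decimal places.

5.000

For a geometric distribution, E[trials] = 1/p = 1/(1/5) = 5.
≈ 5.000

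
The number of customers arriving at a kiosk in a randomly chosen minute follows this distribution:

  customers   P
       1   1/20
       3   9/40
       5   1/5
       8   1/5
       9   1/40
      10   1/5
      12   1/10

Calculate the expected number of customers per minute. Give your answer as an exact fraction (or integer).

E[X] = (1/20)·1 + (9/40)·3 + (1/5)·5 + (1/5)·8 + (1/40)·9 + (1/5)·10 + (1/10)·12
     = 27/4

27/4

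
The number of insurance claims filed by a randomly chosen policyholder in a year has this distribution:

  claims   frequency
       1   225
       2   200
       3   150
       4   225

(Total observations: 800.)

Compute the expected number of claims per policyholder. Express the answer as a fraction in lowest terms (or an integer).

Total = 800, so P(claims=1) = 225/800, etc.
E[X] = (9/32)·1 + (1/4)·2 + (3/16)·3 + (9/32)·4
     = 79/32

79/32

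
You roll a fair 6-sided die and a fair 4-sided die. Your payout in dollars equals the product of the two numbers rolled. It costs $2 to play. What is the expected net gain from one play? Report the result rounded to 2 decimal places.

$6.75

Distribution of the product of the two numbers rolled: 1 w.p. 1/24, 2 w.p. 1/12, 3 w.p. 1/12, 4 w.p. 1/8, 5 w.p. 1/24, 6 w.p. 1/8, …
E[payout] = (1/24)·1 + (1/12)·2 + (1/12)·3 + (1/8)·4 + (1/24)·5 + (1/8)·6 + (1/12)·8 + (1/24)·9 + (1/24)·10 + (1/8)·12 + (1/24)·15 + (1/24)·16 + (1/24)·18 + (1/24)·20 + (1/24)·24 = 35/4
Expected profit = 35/4 − 2 = 27/4 ≈ $6.75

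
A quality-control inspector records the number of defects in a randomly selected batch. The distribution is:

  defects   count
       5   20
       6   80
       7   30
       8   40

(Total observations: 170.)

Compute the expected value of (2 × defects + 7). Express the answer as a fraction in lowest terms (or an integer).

341/17

Total = 170, so P(defects=5) = 20/170, etc.
E[2x+7] = (2/17)·17 + (8/17)·19 + (3/17)·21 + (4/17)·23
     = 341/17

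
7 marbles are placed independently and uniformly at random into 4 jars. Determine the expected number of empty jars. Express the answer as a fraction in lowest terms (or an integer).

Let Xⱼ=1 if jar j is empty. P(Xⱼ=1) = ((4-1)/4)^7 = 2187/16384.
By linearity, E[#empty] = 4·2187/16384 = 2187/4096.

2187/4096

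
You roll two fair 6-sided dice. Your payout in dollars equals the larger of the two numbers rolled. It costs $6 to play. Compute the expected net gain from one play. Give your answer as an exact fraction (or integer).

Distribution of the larger of the two numbers rolled: 1 w.p. 1/36, 2 w.p. 1/12, 3 w.p. 5/36, 4 w.p. 7/36, 5 w.p. 1/4, 6 w.p. 11/36
E[payout] = (1/36)·1 + (1/12)·2 + (5/36)·3 + (7/36)·4 + (1/4)·5 + (11/36)·6 = 161/36
Expected profit = 161/36 − 6 = -55/36

-55/36 dollars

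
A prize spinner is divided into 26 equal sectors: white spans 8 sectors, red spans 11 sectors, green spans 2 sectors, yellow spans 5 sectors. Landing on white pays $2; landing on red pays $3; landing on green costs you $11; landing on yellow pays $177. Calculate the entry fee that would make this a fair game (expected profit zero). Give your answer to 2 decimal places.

$35.08

E[payout] = (8/26)·2 + (11/26)·3 + (2/26)·(-11) + (5/26)·177 = 456/13
Fair fee = E[payout] = 456/13 ≈ $35.08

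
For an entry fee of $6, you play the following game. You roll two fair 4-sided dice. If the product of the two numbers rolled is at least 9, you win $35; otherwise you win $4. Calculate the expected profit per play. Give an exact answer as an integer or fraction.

E[payout] = (3/4)·4 + (1/4)·35 = 47/4
Expected profit = 47/4 − 6 = 23/4

23/4 dollars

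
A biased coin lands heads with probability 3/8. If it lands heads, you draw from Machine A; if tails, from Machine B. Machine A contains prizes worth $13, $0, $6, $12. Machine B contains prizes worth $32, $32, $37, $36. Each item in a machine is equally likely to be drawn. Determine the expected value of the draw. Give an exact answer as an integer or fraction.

389/16 dollars

E[X | Machine A] = (13 + 0 + 6 + 12)/4 = 31/4
E[X | Machine B] = (32 + 32 + 37 + 36)/4 = 137/4
E[X] = (3/8)·31/4 + (5/8)·137/4 = 389/16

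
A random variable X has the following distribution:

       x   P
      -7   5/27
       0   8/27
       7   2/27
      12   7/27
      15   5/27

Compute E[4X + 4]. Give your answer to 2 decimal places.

E[4x+4] = (5/27)·(-24) + (8/27)·4 + (2/27)·32 + (7/27)·52 + (5/27)·64
     = 220/9 ≈ 24.44

24.44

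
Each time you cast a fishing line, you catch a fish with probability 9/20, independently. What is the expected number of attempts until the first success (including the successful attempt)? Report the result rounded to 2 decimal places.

For a geometric distribution, E[trials] = 1/p = 1/(9/20) = 20/9.
≈ 2.22

2.22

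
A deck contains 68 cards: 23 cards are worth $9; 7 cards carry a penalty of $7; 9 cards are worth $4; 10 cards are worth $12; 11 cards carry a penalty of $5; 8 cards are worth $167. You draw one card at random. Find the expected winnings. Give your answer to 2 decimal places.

$23.46

E[payout] = (23/68)·9 + (7/68)·(-7) + (9/68)·4 + (10/68)·12 + (11/68)·(-5) + (8/68)·167 = 1595/68
≈ $23.46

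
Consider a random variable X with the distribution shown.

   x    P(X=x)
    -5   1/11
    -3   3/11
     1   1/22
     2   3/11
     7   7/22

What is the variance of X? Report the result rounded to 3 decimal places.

E[X] = (1/11)·(-5) + (3/11)·(-3) + (1/22)·1 + (3/11)·2 + (7/22)·7 = 17/11
E[X²] = (1/11)·25 + (3/11)·9 + (1/22)·1 + (3/11)·4 + (7/22)·49 = 236/11
Var(X) = 236/11 − (17/11)² = 2307/121 ≈ 19.066

19.066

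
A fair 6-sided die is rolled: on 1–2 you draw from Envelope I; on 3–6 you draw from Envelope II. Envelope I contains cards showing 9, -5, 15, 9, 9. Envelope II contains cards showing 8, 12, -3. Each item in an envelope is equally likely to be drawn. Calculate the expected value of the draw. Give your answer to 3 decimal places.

6.244

E[X | Envelope I] = (9 − 5 + 15 + 9 + 9)/5 = 37/5
E[X | Envelope II] = (8 + 12 − 3)/3 = 17/3
E[X] = (1/3)·37/5 + (2/3)·17/3 = 281/45 ≈ 6.244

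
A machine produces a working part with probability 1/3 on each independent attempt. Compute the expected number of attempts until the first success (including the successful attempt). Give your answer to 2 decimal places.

For a geometric distribution, E[trials] = 1/p = 1/(1/3) = 3.
≈ 3.00

3.00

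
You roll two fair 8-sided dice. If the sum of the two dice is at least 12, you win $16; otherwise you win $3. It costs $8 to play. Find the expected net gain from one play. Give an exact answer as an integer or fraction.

E[payout] = (49/64)·3 + (15/64)·16 = 387/64
Expected profit = 387/64 − 8 = -125/64

-125/64 dollars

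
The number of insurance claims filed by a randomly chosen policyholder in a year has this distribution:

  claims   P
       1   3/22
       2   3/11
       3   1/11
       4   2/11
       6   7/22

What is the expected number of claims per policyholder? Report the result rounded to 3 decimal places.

3.591

E[X] = (3/22)·1 + (3/11)·2 + (1/11)·3 + (2/11)·4 + (7/22)·6
     = 79/22 ≈ 3.591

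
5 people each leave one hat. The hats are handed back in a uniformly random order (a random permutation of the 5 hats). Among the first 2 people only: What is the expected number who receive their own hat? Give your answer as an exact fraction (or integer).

Let Xᵢ = 1 if person i gets their own hat. For each i, P(Xᵢ=1) = 1/5.
By linearity of expectation, E[X₁+…+X_2] = 2·(1/5) = 2/5.

2/5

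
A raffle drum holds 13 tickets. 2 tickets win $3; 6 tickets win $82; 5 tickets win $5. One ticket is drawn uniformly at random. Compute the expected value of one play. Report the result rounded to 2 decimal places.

E[payout] = (2/13)·3 + (6/13)·82 + (5/13)·5 = 523/13
≈ $40.23

$40.23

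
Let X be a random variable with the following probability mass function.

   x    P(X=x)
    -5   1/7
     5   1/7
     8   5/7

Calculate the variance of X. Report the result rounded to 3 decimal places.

E[X] = (1/7)·(-5) + (1/7)·5 + (5/7)·8 = 40/7
E[X²] = (1/7)·25 + (1/7)·25 + (5/7)·64 = 370/7
Var(X) = 370/7 − (40/7)² = 990/49 ≈ 20.204

20.204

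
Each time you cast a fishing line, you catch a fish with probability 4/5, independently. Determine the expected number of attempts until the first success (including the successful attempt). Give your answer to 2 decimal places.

1.25

For a geometric distribution, E[trials] = 1/p = 1/(4/5) = 5/4.
≈ 1.25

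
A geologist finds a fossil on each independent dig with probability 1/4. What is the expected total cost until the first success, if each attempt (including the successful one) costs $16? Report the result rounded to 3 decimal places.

$64.000

E[#attempts] = 1/p = 4; E[cost] = 16·4 = 64.
≈ 64.000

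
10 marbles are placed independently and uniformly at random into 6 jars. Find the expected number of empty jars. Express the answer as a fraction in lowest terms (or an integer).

9765625/10077696

Let Xⱼ=1 if jar j is empty. P(Xⱼ=1) = ((6-1)/6)^10 = 9765625/60466176.
By linearity, E[#empty] = 6·9765625/60466176 = 9765625/10077696.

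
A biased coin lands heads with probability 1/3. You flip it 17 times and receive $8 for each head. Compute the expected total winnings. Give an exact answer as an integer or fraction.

E[#heads] = 17·1/3 = 17/3 (linearity over flips).
E[winnings] = 8·17/3 = 136/3.

136/3 dollars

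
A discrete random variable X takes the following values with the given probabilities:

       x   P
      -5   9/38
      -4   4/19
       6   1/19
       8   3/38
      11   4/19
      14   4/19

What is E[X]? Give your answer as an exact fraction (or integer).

159/38

E[X] = (9/38)·(-5) + (4/19)·(-4) + (1/19)·6 + (3/38)·8 + (4/19)·11 + (4/19)·14
     = 159/38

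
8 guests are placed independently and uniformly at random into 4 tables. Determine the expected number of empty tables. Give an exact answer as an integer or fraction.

Let Xⱼ=1 if table j is empty. P(Xⱼ=1) = ((4-1)/4)^8 = 6561/65536.
By linearity, E[#empty] = 4·6561/65536 = 6561/16384.

6561/16384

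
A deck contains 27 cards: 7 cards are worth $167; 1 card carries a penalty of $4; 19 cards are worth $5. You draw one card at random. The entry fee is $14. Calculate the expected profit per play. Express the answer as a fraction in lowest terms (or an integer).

98/3 dollars

E[payout] = (7/27)·167 + (1/27)·(-4) + (19/27)·5 = 140/3
Expected profit = 140/3 − 14 = 98/3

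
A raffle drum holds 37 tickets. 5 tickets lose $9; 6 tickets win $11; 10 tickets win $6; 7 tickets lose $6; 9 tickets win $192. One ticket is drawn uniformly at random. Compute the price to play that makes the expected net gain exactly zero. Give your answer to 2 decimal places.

$47.76

E[payout] = (5/37)·(-9) + (6/37)·11 + (10/37)·6 + (7/37)·(-6) + (9/37)·192 = 1767/37
Fair fee = E[payout] = 1767/37 ≈ $47.76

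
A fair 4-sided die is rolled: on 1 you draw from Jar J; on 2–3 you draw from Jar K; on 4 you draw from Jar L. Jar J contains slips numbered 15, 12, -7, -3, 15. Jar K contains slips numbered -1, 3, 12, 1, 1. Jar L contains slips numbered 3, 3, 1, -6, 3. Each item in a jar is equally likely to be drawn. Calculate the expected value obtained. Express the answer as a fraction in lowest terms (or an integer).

E[X | Jar J] = (15 + 12 − 7 − 3 + 15)/5 = 32/5
E[X | Jar K] = (-1 + 3 + 12 + 1 + 1)/5 = 16/5
E[X | Jar L] = (3 + 3 + 1 − 6 + 3)/5 = 4/5
E[X] = (1/4)·32/5 + (1/2)·16/5 + (1/4)·4/5 = 17/5

17/5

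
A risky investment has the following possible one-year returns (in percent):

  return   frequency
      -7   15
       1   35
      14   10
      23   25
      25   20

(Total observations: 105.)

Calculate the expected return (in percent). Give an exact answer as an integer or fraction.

229/21

Total = 105, so P(return=-7) = 15/105, etc.
E[X] = (1/7)·(-7) + (1/3)·1 + (2/21)·14 + (5/21)·23 + (4/21)·25
     = 229/21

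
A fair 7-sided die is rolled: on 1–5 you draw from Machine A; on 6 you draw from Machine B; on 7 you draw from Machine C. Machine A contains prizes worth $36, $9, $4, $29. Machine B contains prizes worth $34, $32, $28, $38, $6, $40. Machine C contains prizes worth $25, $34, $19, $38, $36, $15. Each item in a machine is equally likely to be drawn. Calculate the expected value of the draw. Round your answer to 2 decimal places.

E[X | Machine A] = (36 + 9 + 4 + 29)/4 = 39/2
E[X | Machine B] = (34 + 32 + 28 + 38 + 6 + 40)/6 = 89/3
E[X | Machine C] = (25 + 34 + 19 + 38 + 36 + 15)/6 = 167/6
E[X] = (5/7)·39/2 + (1/7)·89/3 + (1/7)·167/6 = 155/7 ≈ 22.14

$22.14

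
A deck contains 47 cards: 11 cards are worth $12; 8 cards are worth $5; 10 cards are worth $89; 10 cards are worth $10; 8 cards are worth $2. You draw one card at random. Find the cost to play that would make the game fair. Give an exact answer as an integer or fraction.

1178/47 dollars

E[payout] = (11/47)·12 + (8/47)·5 + (10/47)·89 + (10/47)·10 + (8/47)·2 = 1178/47
Fair fee = E[payout] = 1178/47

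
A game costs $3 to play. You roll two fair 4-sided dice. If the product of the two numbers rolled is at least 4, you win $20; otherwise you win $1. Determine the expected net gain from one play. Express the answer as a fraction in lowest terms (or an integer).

177/16 dollars

E[payout] = (5/16)·1 + (11/16)·20 = 225/16
Expected profit = 225/16 − 3 = 177/16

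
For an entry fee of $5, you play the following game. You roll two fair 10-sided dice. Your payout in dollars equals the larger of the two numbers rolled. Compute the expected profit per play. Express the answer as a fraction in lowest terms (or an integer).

43/20 dollars

Distribution of the larger of the two numbers rolled: 1 w.p. 1/100, 2 w.p. 3/100, 3 w.p. 1/20, 4 w.p. 7/100, 5 w.p. 9/100, 6 w.p. 11/100, …
E[payout] = (1/100)·1 + (3/100)·2 + (1/20)·3 + (7/100)·4 + (9/100)·5 + (11/100)·6 + (13/100)·7 + (3/20)·8 + (17/100)·9 + (19/100)·10 = 143/20
Expected profit = 143/20 − 5 = 43/20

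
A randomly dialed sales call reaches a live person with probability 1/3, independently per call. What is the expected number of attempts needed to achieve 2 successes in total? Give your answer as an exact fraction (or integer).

6

By linearity (sum of 2 independent geometric waits), E[trials] = 2/p = 2/(1/3) = 6.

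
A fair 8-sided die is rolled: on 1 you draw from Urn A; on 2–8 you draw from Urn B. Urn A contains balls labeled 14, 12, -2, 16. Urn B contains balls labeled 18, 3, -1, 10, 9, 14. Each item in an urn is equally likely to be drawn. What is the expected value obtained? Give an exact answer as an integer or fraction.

431/48

E[X | Urn A] = (14 + 12 − 2 + 16)/4 = 10
E[X | Urn B] = (18 + 3 − 1 + 10 + 9 + 14)/6 = 53/6
E[X] = (1/8)·10 + (7/8)·53/6 = 431/48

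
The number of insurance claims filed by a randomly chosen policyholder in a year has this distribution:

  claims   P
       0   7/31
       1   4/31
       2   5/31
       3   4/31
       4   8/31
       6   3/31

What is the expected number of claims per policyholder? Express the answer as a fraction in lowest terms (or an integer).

76/31

E[X] = (7/31)·0 + (4/31)·1 + (5/31)·2 + (4/31)·3 + (8/31)·4 + (3/31)·6
     = 76/31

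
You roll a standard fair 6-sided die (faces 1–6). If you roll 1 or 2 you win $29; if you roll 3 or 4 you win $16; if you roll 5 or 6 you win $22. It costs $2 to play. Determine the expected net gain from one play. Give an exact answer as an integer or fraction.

61/3 dollars

E[payout] = (1/3)·16 + (1/3)·22 + (1/3)·29 = 67/3
Expected profit = 67/3 − 2 = 61/3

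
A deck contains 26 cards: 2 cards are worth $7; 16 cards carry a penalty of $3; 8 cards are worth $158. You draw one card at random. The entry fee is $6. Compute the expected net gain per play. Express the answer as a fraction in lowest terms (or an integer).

537/13 dollars

E[payout] = (2/26)·7 + (16/26)·(-3) + (8/26)·158 = 615/13
Expected profit = 615/13 − 6 = 537/13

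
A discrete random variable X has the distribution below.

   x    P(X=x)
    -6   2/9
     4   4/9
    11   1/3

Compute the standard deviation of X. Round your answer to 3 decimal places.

E[X] = 37/9, E[X²] = 499/9
Var(X) = E[X²] − (E[X])² = 499/9 − 1369/81 = 3122/81
SD(X) = √(3122/81) ≈ 6.208

6.208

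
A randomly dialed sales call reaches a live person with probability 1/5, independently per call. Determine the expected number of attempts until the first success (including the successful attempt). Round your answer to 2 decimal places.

5.00

For a geometric distribution, E[trials] = 1/p = 1/(1/5) = 5.
≈ 5.00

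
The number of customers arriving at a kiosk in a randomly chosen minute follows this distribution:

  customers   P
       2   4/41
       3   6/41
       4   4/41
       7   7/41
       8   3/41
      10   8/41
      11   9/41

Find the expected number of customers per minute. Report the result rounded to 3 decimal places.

7.171

E[X] = (4/41)·2 + (6/41)·3 + (4/41)·4 + (7/41)·7 + (3/41)·8 + (8/41)·10 + (9/41)·11
     = 294/41 ≈ 7.171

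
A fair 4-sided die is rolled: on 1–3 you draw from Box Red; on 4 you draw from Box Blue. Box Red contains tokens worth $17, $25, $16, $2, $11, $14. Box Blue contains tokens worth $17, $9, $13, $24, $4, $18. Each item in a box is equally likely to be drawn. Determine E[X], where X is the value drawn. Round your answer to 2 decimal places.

$14.17

E[X | Box Red] = (17 + 25 + 16 + 2 + 11 + 14)/6 = 85/6
E[X | Box Blue] = (17 + 9 + 13 + 24 + 4 + 18)/6 = 85/6
E[X] = (3/4)·85/6 + (1/4)·85/6 = 85/6 ≈ 14.17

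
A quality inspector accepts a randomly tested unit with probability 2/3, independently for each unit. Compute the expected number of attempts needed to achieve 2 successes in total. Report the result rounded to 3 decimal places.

3.000

By linearity (sum of 2 independent geometric waits), E[trials] = 2/p = 2/(2/3) = 3.
≈ 3.000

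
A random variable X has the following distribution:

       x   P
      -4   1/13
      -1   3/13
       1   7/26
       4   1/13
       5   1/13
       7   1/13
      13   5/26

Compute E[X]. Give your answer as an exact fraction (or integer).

45/13

E[X] = (1/13)·(-4) + (3/13)·(-1) + (7/26)·1 + (1/13)·4 + (1/13)·5 + (1/13)·7 + (5/26)·13
     = 45/13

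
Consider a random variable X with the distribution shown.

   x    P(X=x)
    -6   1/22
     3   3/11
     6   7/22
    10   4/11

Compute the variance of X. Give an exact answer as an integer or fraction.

E[X] = (1/22)·(-6) + (3/11)·3 + (7/22)·6 + (4/11)·10 = 67/11
E[X²] = (1/22)·36 + (3/11)·9 + (7/22)·36 + (4/11)·100 = 571/11
Var(X) = 571/11 − (67/11)² = 1792/121

1792/121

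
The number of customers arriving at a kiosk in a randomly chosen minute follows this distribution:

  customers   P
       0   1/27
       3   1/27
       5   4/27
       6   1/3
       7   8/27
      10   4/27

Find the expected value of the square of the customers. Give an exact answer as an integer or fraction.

1225/27

E[X²] = (1/27)·0 + (1/27)·9 + (4/27)·25 + (1/3)·36 + (8/27)·49 + (4/27)·100
     = 1225/27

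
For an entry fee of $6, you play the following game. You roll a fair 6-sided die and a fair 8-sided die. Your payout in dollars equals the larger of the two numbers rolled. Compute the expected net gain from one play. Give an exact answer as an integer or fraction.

Distribution of the larger of the two numbers rolled: 1 w.p. 1/48, 2 w.p. 1/16, 3 w.p. 5/48, 4 w.p. 7/48, 5 w.p. 3/16, 6 w.p. 11/48, …
E[payout] = (1/48)·1 + (1/16)·2 + (5/48)·3 + (7/48)·4 + (3/16)·5 + (11/48)·6 + (1/8)·7 + (1/8)·8 = 251/48
Expected profit = 251/48 − 6 = -37/48

-37/48 dollars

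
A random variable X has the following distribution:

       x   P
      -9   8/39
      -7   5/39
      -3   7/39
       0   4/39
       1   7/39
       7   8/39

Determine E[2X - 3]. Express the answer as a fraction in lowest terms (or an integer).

E[2x-3] = (8/39)·(-21) + (5/39)·(-17) + (7/39)·(-9) + (4/39)·(-3) + (7/39)·(-1) + (8/39)·11
     = -19/3

-19/3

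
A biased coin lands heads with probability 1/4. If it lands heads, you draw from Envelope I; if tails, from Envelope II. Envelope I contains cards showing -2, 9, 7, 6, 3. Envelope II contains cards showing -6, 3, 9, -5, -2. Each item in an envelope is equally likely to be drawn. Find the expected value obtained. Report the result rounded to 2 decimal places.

1.00

E[X | Envelope I] = (-2 + 9 + 7 + 6 + 3)/5 = 23/5
E[X | Envelope II] = (-6 + 3 + 9 − 5 − 2)/5 = -1/5
E[X] = (1/4)·23/5 + (3/4)·(-1/5) = 1 ≈ 1.00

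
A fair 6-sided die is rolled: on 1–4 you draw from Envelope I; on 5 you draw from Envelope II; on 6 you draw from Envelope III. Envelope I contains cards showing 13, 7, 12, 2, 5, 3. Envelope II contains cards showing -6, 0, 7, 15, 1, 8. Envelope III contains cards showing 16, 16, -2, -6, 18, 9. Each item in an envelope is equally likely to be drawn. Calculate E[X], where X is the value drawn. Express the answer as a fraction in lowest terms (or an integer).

E[X | Envelope I] = (13 + 7 + 12 + 2 + 5 + 3)/6 = 7
E[X | Envelope II] = (-6 + 0 + 7 + 15 + 1 + 8)/6 = 25/6
E[X | Envelope III] = (16 + 16 − 2 − 6 + 18 + 9)/6 = 17/2
E[X] = (2/3)·7 + (1/6)·25/6 + (1/6)·17/2 = 61/9

61/9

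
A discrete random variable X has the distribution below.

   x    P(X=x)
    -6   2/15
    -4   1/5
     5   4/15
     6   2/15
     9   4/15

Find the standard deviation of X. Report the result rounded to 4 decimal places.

5.6976

E[X] = 44/15, E[X²] = 616/15
Var(X) = E[X²] − (E[X])² = 616/15 − 1936/225 = 7304/225
SD(X) = √(7304/225) ≈ 5.6976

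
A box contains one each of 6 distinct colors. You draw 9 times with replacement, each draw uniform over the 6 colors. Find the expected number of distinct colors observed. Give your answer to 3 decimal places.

4.837

Let Xⱼ=1 if type j appears at least once. P(Xⱼ=1) = 1 − ((6−1)/6)^9 = 8124571/10077696.
E[#distinct] = 6·8124571/10077696 = 8124571/1679616.
≈ 4.837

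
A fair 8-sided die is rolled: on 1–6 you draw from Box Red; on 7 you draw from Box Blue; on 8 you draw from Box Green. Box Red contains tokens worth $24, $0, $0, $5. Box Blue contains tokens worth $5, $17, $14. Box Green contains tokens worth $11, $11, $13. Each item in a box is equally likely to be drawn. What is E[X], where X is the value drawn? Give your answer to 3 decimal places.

E[X | Box Red] = (24 + 0 + 0 + 5)/4 = 29/4
E[X | Box Blue] = (5 + 17 + 14)/3 = 12
E[X | Box Green] = (11 + 11 + 13)/3 = 35/3
E[X] = (3/4)·29/4 + (1/8)·12 + (1/8)·35/3 = 403/48 ≈ 8.396

$8.396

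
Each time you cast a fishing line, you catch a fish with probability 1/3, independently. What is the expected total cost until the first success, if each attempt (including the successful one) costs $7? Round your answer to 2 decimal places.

$21.00

E[#attempts] = 1/p = 3; E[cost] = 7·3 = 21.
≈ 21.00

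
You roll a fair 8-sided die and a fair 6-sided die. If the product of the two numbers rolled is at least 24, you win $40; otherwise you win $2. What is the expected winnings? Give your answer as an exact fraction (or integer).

295/24 dollars

E[payout] = (35/48)·2 + (13/48)·40 = 295/24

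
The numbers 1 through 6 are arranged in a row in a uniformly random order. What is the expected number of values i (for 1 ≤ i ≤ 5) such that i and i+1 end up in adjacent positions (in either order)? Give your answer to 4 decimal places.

1.6667

For each i ∈ {1,…,5}, let Xᵢ = 1 if i and i+1 are adjacent. P(Xᵢ=1) = 2·(6−1)!/6! = 2/6.
By linearity, E[ΣXᵢ] = (5)·(2/6) = 5/3.
≈ 1.6667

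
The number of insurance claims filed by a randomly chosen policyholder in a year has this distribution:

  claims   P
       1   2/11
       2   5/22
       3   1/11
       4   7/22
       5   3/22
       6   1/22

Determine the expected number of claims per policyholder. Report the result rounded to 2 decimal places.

3.14

E[X] = (2/11)·1 + (5/22)·2 + (1/11)·3 + (7/22)·4 + (3/22)·5 + (1/22)·6
     = 69/22 ≈ 3.14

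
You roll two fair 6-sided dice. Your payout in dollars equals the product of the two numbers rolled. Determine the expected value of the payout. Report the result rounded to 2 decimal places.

$12.25

Distribution of the product of the two numbers rolled: 1 w.p. 1/36, 2 w.p. 1/18, 3 w.p. 1/18, 4 w.p. 1/12, 5 w.p. 1/18, 6 w.p. 1/9, …
E[payout] = (1/36)·1 + (1/18)·2 + (1/18)·3 + (1/12)·4 + (1/18)·5 + (1/9)·6 + (1/18)·8 + (1/36)·9 + (1/18)·10 + (1/9)·12 + (1/18)·15 + (1/36)·16 + (1/18)·18 + (1/18)·20 + (1/18)·24 + (1/36)·25 + (1/18)·30 + (1/36)·36 = 49/4
≈ $12.25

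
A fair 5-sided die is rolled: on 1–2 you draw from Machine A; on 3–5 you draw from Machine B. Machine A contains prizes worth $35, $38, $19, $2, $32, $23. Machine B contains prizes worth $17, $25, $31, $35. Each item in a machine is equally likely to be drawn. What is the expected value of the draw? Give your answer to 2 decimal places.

$26.13

E[X | Machine A] = (35 + 38 + 19 + 2 + 32 + 23)/6 = 149/6
E[X | Machine B] = (17 + 25 + 31 + 35)/4 = 27
E[X] = (2/5)·149/6 + (3/5)·27 = 392/15 ≈ 26.13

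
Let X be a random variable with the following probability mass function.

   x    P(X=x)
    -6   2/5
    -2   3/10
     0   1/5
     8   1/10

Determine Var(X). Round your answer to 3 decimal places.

E[X] = (2/5)·(-6) + (3/10)·(-2) + (1/5)·0 + (1/10)·8 = -11/5
E[X²] = (2/5)·36 + (3/10)·4 + (1/5)·0 + (1/10)·64 = 22
Var(X) = 22 − (-11/5)² = 429/25 ≈ 17.160

17.160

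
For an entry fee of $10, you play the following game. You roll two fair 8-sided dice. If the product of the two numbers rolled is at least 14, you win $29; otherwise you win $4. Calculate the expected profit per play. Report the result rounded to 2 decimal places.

$8.45

E[payout] = (27/64)·4 + (37/64)·29 = 1181/64
Expected profit = 1181/64 − 10 = 541/64 ≈ $8.45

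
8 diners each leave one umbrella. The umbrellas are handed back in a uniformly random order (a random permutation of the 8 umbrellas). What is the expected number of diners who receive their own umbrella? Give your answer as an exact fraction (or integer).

Let Xᵢ = 1 if person i gets their own umbrella. For each i, P(Xᵢ=1) = 1/8.
By linearity of expectation, E[X₁+…+X_8] = 8·(1/8) = 1.

1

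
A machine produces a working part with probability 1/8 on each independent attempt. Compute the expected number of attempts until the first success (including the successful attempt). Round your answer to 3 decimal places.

For a geometric distribution, E[trials] = 1/p = 1/(1/8) = 8.
≈ 8.000

8.000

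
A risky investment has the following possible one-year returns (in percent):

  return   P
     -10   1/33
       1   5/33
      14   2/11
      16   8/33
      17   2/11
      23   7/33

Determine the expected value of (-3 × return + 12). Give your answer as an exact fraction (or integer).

-338/11

E[-3x+12] = (1/33)·42 + (5/33)·9 + (2/11)·(-30) + (8/33)·(-36) + (2/11)·(-39) + (7/33)·(-57)
     = -338/11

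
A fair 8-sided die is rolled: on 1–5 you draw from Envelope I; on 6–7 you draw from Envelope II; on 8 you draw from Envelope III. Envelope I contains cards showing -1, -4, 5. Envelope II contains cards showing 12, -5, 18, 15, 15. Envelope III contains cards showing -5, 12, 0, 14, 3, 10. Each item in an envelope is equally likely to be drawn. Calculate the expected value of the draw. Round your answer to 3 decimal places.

3.458

E[X | Envelope I] = (-1 − 4 + 5)/3 = 0
E[X | Envelope II] = (12 − 5 + 18 + 15 + 15)/5 = 11
E[X | Envelope III] = (-5 + 12 + 0 + 14 + 3 + 10)/6 = 17/3
E[X] = (5/8)·0 + (1/4)·11 + (1/8)·17/3 = 83/24 ≈ 3.458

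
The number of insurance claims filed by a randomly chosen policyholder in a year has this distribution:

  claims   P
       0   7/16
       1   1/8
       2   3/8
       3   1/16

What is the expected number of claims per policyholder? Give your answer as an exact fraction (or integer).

E[X] = (7/16)·0 + (1/8)·1 + (3/8)·2 + (1/16)·3
     = 17/16

17/16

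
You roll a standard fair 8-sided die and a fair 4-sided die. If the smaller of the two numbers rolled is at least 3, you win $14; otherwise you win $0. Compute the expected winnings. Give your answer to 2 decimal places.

E[payout] = (5/8)·0 + (3/8)·14 = 21/4
≈ $5.25

$5.25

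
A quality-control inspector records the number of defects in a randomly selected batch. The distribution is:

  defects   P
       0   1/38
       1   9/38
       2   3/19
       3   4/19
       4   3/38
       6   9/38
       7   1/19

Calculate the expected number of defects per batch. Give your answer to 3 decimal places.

E[X] = (1/38)·0 + (9/38)·1 + (3/19)·2 + (4/19)·3 + (3/38)·4 + (9/38)·6 + (1/19)·7
     = 125/38 ≈ 3.289

3.289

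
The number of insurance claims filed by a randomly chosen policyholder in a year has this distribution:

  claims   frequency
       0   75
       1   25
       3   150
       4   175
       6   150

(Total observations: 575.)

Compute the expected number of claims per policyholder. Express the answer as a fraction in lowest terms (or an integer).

Total = 575, so P(claims=0) = 75/575, etc.
E[X] = (3/23)·0 + (1/23)·1 + (6/23)·3 + (7/23)·4 + (6/23)·6
     = 83/23

83/23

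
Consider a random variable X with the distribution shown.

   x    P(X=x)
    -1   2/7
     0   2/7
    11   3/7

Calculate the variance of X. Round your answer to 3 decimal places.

32.531

E[X] = (2/7)·(-1) + (2/7)·0 + (3/7)·11 = 31/7
E[X²] = (2/7)·1 + (2/7)·0 + (3/7)·121 = 365/7
Var(X) = 365/7 − (31/7)² = 1594/49 ≈ 32.531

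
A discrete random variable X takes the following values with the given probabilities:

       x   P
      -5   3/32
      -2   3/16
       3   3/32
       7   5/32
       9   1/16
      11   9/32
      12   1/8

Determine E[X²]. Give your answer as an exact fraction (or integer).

1099/16

E[X²] = (3/32)·25 + (3/16)·4 + (3/32)·9 + (5/32)·49 + (1/16)·81 + (9/32)·121 + (1/8)·144
     = 1099/16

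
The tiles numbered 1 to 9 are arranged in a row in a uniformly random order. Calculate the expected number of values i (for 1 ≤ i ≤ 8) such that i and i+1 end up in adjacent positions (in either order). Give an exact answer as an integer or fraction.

16/9

For each i ∈ {1,…,8}, let Xᵢ = 1 if i and i+1 are adjacent. P(Xᵢ=1) = 2·(9−1)!/9! = 2/9.
By linearity, E[ΣXᵢ] = (8)·(2/9) = 16/9.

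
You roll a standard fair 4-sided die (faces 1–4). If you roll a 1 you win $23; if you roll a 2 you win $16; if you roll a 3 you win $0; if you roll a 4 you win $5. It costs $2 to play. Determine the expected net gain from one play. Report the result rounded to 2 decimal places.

$9.00

E[payout] = (1/4)·0 + (1/4)·5 + (1/4)·16 + (1/4)·23 = 11
Expected profit = 11 − 2 = 9 ≈ $9.00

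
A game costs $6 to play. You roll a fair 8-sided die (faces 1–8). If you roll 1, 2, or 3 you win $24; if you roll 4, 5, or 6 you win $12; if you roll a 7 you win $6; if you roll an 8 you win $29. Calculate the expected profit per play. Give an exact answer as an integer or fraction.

95/8 dollars

E[payout] = (1/8)·6 + (3/8)·12 + (3/8)·24 + (1/8)·29 = 143/8
Expected profit = 143/8 − 6 = 95/8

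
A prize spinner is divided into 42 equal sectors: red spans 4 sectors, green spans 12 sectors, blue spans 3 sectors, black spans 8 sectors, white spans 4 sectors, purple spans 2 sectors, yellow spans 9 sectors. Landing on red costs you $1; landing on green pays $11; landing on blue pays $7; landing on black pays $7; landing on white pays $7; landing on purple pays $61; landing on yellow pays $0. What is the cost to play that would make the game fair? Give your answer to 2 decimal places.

$8.45

E[payout] = (4/42)·(-1) + (12/42)·11 + (3/42)·7 + (8/42)·7 + (4/42)·7 + (2/42)·61 + (9/42)·0 = 355/42
Fair fee = E[payout] = 355/42 ≈ $8.45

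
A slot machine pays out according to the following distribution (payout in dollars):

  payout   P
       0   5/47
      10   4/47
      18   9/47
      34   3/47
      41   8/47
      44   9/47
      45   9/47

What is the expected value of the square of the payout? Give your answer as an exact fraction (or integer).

E[X²] = (5/47)·0 + (4/47)·100 + (9/47)·324 + (3/47)·1156 + (8/47)·1681 + (9/47)·1936 + (9/47)·2025
     = 55881/47

55881/47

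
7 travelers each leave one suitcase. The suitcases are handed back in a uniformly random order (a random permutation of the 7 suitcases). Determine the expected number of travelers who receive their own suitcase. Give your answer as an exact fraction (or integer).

Let Xᵢ = 1 if person i gets their own suitcase. For each i, P(Xᵢ=1) = 1/7.
By linearity of expectation, E[X₁+…+X_7] = 7·(1/7) = 1.

1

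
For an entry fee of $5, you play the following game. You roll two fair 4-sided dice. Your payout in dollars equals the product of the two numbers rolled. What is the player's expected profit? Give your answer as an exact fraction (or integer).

5/4 dollars

Distribution of the product of the two numbers rolled: 1 w.p. 1/16, 2 w.p. 1/8, 3 w.p. 1/8, 4 w.p. 3/16, 6 w.p. 1/8, 8 w.p. 1/8, …
E[payout] = (1/16)·1 + (1/8)·2 + (1/8)·3 + (3/16)·4 + (1/8)·6 + (1/8)·8 + (1/16)·9 + (1/8)·12 + (1/16)·16 = 25/4
Expected profit = 25/4 − 5 = 5/4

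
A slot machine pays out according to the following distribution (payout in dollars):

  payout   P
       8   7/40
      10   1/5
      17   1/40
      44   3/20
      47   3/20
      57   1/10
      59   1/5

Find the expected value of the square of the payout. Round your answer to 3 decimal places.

1681.275

E[X²] = (7/40)·64 + (1/5)·100 + (1/40)·289 + (3/20)·1936 + (3/20)·2209 + (1/10)·3249 + (1/5)·3481
     = 67251/40 ≈ 1681.275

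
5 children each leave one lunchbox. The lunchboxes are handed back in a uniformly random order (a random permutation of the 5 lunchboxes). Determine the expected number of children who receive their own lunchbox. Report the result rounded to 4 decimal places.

Let Xᵢ = 1 if person i gets their own lunchbox. For each i, P(Xᵢ=1) = 1/5.
By linearity of expectation, E[X₁+…+X_5] = 5·(1/5) = 1.
≈ 1.0000

1.0000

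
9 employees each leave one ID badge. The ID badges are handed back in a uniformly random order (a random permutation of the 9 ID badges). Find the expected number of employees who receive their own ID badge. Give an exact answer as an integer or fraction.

1

Let Xᵢ = 1 if person i gets their own ID badge. For each i, P(Xᵢ=1) = 1/9.
By linearity of expectation, E[X₁+…+X_9] = 9·(1/9) = 1.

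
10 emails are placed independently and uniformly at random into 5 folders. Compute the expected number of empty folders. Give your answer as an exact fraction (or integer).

Let Xⱼ=1 if folder j is empty. P(Xⱼ=1) = ((5-1)/5)^10 = 1048576/9765625.
By linearity, E[#empty] = 5·1048576/9765625 = 1048576/1953125.

1048576/1953125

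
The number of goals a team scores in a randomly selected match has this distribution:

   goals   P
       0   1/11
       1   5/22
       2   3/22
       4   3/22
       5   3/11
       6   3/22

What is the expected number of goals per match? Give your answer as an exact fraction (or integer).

E[X] = (1/11)·0 + (5/22)·1 + (3/22)·2 + (3/22)·4 + (3/11)·5 + (3/22)·6
     = 71/22

71/22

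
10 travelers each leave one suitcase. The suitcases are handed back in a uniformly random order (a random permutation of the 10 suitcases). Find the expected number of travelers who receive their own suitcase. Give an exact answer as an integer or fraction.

1

Let Xᵢ = 1 if person i gets their own suitcase. For each i, P(Xᵢ=1) = 1/10.
By linearity of expectation, E[X₁+…+X_10] = 10·(1/10) = 1.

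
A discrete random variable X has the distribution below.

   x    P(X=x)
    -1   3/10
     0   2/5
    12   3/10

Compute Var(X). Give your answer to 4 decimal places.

32.6100

E[X] = (3/10)·(-1) + (2/5)·0 + (3/10)·12 = 33/10
E[X²] = (3/10)·1 + (2/5)·0 + (3/10)·144 = 87/2
Var(X) = 87/2 − (33/10)² = 3261/100 ≈ 32.6100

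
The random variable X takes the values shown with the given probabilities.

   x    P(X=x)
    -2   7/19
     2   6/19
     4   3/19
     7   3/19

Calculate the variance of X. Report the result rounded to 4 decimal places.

E[X] = (7/19)·(-2) + (6/19)·2 + (3/19)·4 + (3/19)·7 = 31/19
E[X²] = (7/19)·4 + (6/19)·4 + (3/19)·16 + (3/19)·49 = 13
Var(X) = 13 − (31/19)² = 3732/361 ≈ 10.3380

10.3380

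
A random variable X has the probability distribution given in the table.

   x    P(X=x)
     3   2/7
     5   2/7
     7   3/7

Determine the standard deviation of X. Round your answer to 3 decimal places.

1.666

E[X] = 37/7, E[X²] = 215/7
Var(X) = E[X²] − (E[X])² = 215/7 − 1369/49 = 136/49
SD(X) = √(136/49) ≈ 1.666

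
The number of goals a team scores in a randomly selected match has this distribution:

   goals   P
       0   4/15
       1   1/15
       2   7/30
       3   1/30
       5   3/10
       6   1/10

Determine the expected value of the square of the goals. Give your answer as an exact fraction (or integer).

62/5

E[X²] = (4/15)·0 + (1/15)·1 + (7/30)·4 + (1/30)·9 + (3/10)·25 + (1/10)·36
     = 62/5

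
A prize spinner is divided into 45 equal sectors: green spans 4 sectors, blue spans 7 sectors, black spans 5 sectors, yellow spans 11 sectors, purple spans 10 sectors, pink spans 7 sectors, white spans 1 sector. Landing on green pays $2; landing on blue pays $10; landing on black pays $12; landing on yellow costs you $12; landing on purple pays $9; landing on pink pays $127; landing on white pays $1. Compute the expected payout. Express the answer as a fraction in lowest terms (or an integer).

986/45 dollars

E[payout] = (4/45)·2 + (7/45)·10 + (5/45)·12 + (11/45)·(-12) + (10/45)·9 + (7/45)·127 + (1/45)·1 = 986/45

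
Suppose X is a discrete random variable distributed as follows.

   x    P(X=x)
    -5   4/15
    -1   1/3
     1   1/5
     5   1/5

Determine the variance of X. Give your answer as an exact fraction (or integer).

2696/225

E[X] = (4/15)·(-5) + (1/3)·(-1) + (1/5)·1 + (1/5)·5 = -7/15
E[X²] = (4/15)·25 + (1/3)·1 + (1/5)·1 + (1/5)·25 = 61/5
Var(X) = 61/5 − (-7/15)² = 2696/225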